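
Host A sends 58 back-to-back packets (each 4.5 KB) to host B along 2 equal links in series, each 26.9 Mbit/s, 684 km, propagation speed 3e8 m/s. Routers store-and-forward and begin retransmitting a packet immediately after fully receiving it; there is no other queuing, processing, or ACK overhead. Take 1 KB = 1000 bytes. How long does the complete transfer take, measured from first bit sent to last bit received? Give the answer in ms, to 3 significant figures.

83.5 ms

Per-hop transmission t_tx = L/R = 36000/26900000 = 1.33829 ms.
Per-hop propagation t_prop = 684000/300000000 = 2.28 ms.
Pipeline fill: first packet needs 2·t_tx to clear all hops; remaining 57 packets each add one t_tx.
Total = (2+58-1)·t_tx + 2·t_prop = 59·1.33829 + 2·2.28 = 83.5 ms.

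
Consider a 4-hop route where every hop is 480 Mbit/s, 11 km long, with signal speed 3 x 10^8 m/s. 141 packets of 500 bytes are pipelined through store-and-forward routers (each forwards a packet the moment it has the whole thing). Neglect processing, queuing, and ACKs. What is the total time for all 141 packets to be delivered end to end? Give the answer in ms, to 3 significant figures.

1.35 ms

Per-hop transmission t_tx = L/R = 4000/480000000 = 0.00833333 ms.
Per-hop propagation t_prop = 11000/300000000 = 0.0366667 ms.
Pipeline fill: first packet needs 4·t_tx to clear all hops; remaining 140 packets each add one t_tx.
Total = (4+141-1)·t_tx + 4·t_prop = 144·0.00833333 + 4·0.0366667 = 1.35 ms.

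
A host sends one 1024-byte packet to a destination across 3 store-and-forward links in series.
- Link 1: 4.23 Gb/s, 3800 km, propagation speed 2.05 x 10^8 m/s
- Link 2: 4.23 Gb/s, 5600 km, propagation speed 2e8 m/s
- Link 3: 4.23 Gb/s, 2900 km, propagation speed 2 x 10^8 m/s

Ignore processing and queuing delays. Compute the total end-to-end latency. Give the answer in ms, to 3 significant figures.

61.0 ms

L = 1024 × 8 = 8192 bits.
Transmission delay per hop = L/R = 8192/4.23e+09 = 0.00193664 ms; 3 hops → 0.00580993 ms.
Propagation delays (d/s per hop): 18.5366, 28, 14.5 ms; sum = 61.0366 ms.
End-to-end = 61.0 ms.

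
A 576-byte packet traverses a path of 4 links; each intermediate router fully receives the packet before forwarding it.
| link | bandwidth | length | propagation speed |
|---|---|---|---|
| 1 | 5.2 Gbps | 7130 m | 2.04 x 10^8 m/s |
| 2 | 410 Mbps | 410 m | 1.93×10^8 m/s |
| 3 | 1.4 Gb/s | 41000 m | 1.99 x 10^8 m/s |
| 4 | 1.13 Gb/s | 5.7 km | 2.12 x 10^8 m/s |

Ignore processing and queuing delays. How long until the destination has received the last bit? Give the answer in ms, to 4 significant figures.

L = 576 × 8 = 4608 bits.
Transmission delays (L/R per hop): 0.000886154, 0.011239, 0.00329143, 0.00407788 ms; sum = 0.0194945 ms.
Propagation delays (d/s per hop): 0.034951, 0.00212435, 0.20603, 0.0268868 ms; sum = 0.269992 ms.
End-to-end = 0.2895 ms.

0.2895 ms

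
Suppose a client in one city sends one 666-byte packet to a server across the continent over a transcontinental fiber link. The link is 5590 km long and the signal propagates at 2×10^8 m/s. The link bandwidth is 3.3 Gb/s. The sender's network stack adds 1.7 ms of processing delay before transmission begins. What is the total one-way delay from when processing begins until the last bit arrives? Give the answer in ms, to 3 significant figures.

29.7 ms

L = 666 × 8 = 5328 bits.
Transmission delay = L/R = 5328 / 3300000000 = 0.00161455 ms.
Propagation delay = d/s = 5590000 m / 200000000 m/s = 27.95 ms.
Plus processing delay 1.7 ms = 1.7 ms.
Total = 29.7 ms.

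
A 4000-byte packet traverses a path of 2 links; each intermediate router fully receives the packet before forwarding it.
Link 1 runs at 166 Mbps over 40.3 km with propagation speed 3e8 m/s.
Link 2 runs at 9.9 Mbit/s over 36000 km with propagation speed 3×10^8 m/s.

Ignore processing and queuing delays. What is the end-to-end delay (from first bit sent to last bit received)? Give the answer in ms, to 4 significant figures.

123.6 ms

L = 4000 × 8 = 32000 bits.
Transmission delays (L/R per hop): 0.192771, 3.23232 ms; sum = 3.42509 ms.
Propagation delays (d/s per hop): 0.134333, 120 ms; sum = 120.134 ms.
End-to-end = 123.6 ms.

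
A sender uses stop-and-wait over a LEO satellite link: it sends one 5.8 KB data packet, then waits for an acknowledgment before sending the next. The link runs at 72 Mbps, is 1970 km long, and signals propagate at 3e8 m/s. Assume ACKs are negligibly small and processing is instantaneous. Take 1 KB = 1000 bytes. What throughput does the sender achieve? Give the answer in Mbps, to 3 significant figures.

3.37 Mbps

t_tx = L/R = 46400/72000000 = 0.000644444 s.
t_prop = 1970000/300000000 = 0.00656667 s; RTT = 0.0131333 s.
Cycle = t_tx + RTT = 0.0137778 s.
Throughput = L / cycle = 46400 / 0.0137778 = 3.37 Mbps.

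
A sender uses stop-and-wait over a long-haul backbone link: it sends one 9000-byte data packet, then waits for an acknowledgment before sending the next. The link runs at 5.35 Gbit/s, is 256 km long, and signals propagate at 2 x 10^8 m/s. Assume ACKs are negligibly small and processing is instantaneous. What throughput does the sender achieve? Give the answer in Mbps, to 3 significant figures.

t_tx = L/R = 72000/5350000000 = 1.34579e-05 s.
t_prop = 256000/200000000 = 0.00128 s; RTT = 0.00256 s.
Cycle = t_tx + RTT = 0.00257346 s.
Throughput = L / cycle = 72000 / 0.00257346 = 28.0 Mbps.

28.0 Mbps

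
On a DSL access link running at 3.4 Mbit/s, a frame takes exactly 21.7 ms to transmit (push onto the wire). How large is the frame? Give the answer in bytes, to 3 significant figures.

L = R × t_tx = 3400000 b/s × 0.0217 s = 73780 bits.
In bytes: 73780 / 8 = 9220 bytes.

9220 bytes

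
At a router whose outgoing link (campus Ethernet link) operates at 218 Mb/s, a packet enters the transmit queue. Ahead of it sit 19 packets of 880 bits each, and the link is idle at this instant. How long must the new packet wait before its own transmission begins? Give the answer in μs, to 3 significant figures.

76.7 μs

Each queued packet: L/R = 880/218000000 = 4.0367 μs.
19 queued → 76.6972 μs.
Queuing delay = 76.7 μs.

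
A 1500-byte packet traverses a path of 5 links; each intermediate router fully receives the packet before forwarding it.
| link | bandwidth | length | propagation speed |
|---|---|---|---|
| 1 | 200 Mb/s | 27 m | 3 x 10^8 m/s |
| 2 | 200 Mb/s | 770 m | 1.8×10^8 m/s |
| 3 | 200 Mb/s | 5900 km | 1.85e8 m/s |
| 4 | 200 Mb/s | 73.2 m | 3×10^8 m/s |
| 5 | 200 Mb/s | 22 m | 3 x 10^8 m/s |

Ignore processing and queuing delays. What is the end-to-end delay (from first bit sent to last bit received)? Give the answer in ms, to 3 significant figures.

L = 1500 × 8 = 12000 bits.
Transmission delay per hop = L/R = 12000/200000000 = 0.06 ms; 5 hops → 0.3 ms.
Propagation delays (d/s per hop): 9e-05, 0.00427778, 31.8919, 0.000244, 7.33333e-05 ms; sum = 31.8966 ms.
End-to-end = 32.2 ms.

32.2 ms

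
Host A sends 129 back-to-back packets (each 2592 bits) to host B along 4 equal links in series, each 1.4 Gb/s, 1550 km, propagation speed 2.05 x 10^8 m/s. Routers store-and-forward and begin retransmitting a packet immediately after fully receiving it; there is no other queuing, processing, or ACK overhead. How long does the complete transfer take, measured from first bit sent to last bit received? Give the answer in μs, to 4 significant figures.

30490 μs

Per-hop transmission t_tx = L/R = 2592/1400000000 = 1.85143 μs.
Per-hop propagation t_prop = 1550000/2.05e+08 = 7560.98 μs.
Pipeline fill: first packet needs 4·t_tx to clear all hops; remaining 128 packets each add one t_tx.
Total = (4+129-1)·t_tx + 4·t_prop = 132·1.85143 + 4·7560.98 = 30490 μs.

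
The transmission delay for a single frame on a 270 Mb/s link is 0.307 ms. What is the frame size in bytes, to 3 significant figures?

L = R × t_tx = 270000000 b/s × 0.000307 s = 82890 bits.
In bytes: 82890 / 8 = 10400 bytes.

10400 bytes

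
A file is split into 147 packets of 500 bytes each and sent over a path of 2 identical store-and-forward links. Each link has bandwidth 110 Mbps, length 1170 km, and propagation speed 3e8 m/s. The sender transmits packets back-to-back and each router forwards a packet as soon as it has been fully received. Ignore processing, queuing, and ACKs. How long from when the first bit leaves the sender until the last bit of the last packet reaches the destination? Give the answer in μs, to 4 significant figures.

13180 μs

Per-hop transmission t_tx = L/R = 4000/110000000 = 36.3636 μs.
Per-hop propagation t_prop = 1170000/300000000 = 3900 μs.
Pipeline fill: first packet needs 2·t_tx to clear all hops; remaining 146 packets each add one t_tx.
Total = (2+147-1)·t_tx + 2·t_prop = 148·36.3636 + 2·3900 = 13180 μs.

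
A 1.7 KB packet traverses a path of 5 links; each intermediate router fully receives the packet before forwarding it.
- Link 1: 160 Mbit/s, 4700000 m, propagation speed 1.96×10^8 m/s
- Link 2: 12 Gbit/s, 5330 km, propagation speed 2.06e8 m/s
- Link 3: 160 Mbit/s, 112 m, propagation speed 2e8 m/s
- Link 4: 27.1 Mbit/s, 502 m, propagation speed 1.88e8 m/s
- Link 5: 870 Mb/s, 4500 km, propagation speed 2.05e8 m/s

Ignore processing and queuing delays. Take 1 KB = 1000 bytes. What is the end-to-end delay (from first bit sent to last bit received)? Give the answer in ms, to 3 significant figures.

L = 13600 bits.
Transmission delays (L/R per hop): 0.085, 0.00113333, 0.085, 0.501845, 0.0156322 ms; sum = 0.688611 ms.
Propagation delays (d/s per hop): 23.9796, 25.8738, 0.00056, 0.00267021, 21.9512 ms; sum = 71.8078 ms.
End-to-end = 72.5 ms.

72.5 ms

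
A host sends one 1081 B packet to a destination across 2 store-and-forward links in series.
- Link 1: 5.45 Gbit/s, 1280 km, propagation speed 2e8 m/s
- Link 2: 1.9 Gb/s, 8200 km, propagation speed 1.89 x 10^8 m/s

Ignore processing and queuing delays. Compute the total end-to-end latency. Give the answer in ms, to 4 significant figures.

L = 1081 × 8 = 8648 bits.
Transmission delays (L/R per hop): 0.00158679, 0.00455158 ms; sum = 0.00613837 ms.
Propagation delays (d/s per hop): 6.4, 43.3862 ms; sum = 49.7862 ms.
End-to-end = 49.79 ms.

49.79 ms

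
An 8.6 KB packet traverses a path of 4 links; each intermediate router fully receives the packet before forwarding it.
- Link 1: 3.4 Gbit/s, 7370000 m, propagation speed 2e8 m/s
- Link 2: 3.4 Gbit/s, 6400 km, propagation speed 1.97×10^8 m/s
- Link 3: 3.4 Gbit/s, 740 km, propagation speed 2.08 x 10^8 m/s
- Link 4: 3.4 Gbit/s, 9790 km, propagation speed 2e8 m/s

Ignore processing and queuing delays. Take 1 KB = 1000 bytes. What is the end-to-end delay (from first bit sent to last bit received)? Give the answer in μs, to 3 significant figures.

122000 μs

L = 68800 bits.
Transmission delay per hop = L/R = 68800/3400000000 = 20.2353 μs; 4 hops → 80.9412 μs.
Propagation delays (d/s per hop): 36850, 32487.3, 3557.69, 48950 μs; sum = 121845 μs.
End-to-end = 122000 μs.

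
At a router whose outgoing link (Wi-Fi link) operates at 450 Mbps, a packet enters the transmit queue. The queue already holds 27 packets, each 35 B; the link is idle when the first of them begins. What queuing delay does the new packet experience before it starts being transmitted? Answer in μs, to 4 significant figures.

Each queued packet: L/R = 280/450000000 = 0.622222 μs.
27 queued → 16.8 μs.
Queuing delay = 16.80 μs.

16.80 μs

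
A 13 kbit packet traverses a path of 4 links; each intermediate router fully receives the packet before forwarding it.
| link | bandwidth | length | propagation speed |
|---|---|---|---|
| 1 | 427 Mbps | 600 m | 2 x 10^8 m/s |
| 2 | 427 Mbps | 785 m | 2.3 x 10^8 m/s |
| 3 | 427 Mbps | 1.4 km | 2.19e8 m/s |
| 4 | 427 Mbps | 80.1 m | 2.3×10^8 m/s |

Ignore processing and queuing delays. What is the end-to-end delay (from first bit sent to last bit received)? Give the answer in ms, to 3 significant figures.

0.135 ms

L = 13000 bits.
Transmission delay per hop = L/R = 13000/427000000 = 0.030445 ms; 4 hops → 0.12178 ms.
Propagation delays (d/s per hop): 0.003, 0.00341304, 0.00639269, 0.000348261 ms; sum = 0.013154 ms.
End-to-end = 0.135 ms.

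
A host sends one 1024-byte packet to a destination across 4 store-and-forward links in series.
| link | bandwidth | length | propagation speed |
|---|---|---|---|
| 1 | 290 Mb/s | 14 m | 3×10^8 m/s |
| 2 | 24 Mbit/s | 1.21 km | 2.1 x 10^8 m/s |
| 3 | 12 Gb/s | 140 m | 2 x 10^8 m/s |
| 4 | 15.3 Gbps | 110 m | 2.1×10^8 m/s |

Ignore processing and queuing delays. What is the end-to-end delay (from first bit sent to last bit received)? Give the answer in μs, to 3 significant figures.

378 μs

L = 1024 × 8 = 8192 bits.
Transmission delays (L/R per hop): 28.2483, 341.333, 0.682667, 0.535425 μs; sum = 370.8 μs.
Propagation delays (d/s per hop): 0.0466667, 5.7619, 0.7, 0.52381 μs; sum = 7.03238 μs.
End-to-end = 378 μs.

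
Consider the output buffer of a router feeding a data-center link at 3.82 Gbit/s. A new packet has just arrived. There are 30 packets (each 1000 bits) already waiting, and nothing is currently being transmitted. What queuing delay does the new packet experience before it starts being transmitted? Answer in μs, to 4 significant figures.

Each queued packet: L/R = 1000/3820000000 = 0.26178 μs.
30 queued → 7.8534 μs.
Queuing delay = 7.853 μs.

7.853 μs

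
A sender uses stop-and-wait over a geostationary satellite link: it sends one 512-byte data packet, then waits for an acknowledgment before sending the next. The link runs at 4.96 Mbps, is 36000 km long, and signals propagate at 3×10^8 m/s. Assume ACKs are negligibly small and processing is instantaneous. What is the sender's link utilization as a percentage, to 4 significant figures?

0.3429 %

t_tx = L/R = 4096/4960000 = 0.000825806 s.
t_prop = 36000000/300000000 = 0.12 s; RTT = 0.24 s.
Cycle = t_tx + RTT = 0.240826 s.
Utilization = t_tx / cycle = 0.000825806/0.240826 = 0.3429 %.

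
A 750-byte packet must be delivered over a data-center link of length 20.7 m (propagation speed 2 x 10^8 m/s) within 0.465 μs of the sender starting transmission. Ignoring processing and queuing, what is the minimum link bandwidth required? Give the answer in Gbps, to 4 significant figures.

16.60 Gbps

L = 6000 bits.
Propagation delay = 20.7 / 200000000 = 0.1035 μs.
Transmission budget = 0.465 − 0.1035 = 0.3615 μs.
R ≥ L / t_tx = 6000 bits / 3.615e-07 s = 16.60 Gbps.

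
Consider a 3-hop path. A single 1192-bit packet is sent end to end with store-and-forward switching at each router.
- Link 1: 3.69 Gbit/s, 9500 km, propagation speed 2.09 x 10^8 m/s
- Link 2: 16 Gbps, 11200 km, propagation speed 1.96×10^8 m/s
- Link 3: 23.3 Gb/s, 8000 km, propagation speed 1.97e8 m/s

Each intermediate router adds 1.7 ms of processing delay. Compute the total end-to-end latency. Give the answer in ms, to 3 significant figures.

Transmission delays (L/R per hop): 0.000323035, 7.45e-05, 5.11588e-05 ms; sum = 0.000448694 ms.
Propagation delays (d/s per hop): 45.4545, 57.1429, 40.6091 ms; sum = 143.207 ms.
Processing at 2 router(s): 2 × 1.7 ms = 3.4 ms.
End-to-end = 147 ms.

147 ms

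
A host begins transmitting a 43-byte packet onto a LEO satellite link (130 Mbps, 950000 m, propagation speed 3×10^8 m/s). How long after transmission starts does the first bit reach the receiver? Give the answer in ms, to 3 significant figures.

First bit experiences only propagation delay: d/s = 950000/300000000 = 3.17 ms.

3.17 ms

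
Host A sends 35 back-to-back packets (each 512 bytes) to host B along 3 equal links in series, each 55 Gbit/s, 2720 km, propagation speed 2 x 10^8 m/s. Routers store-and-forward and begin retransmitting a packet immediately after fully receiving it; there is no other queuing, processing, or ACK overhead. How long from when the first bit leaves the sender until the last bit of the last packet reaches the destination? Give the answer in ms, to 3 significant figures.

40.8 ms

Per-hop transmission t_tx = L/R = 4096/55000000000 = 7.44727e-05 ms.
Per-hop propagation t_prop = 2720000/200000000 = 13.6 ms.
Pipeline fill: first packet needs 3·t_tx to clear all hops; remaining 34 packets each add one t_tx.
Total = (3+35-1)·t_tx + 3·t_prop = 37·7.44727e-05 + 3·13.6 = 40.8 ms.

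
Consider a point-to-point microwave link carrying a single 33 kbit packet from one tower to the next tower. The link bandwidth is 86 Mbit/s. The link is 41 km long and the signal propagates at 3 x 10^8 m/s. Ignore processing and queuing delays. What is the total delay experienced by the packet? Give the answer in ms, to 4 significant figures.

0.5204 ms

L = 33000 bits.
Transmission delay = L/R = 33000 / 86000000 = 0.383721 ms.
Propagation delay = d/s = 41000 m / 300000000 m/s = 0.136667 ms.
Total = 0.5204 ms.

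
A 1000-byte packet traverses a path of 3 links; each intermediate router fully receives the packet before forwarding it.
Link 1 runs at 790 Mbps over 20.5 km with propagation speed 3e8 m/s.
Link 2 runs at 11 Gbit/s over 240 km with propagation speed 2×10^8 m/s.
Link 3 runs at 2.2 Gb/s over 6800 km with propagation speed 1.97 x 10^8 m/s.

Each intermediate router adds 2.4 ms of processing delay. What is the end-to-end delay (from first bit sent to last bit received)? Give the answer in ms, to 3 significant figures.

40.6 ms

L = 1000 × 8 = 8000 bits.
Transmission delays (L/R per hop): 0.0101266, 0.000727273, 0.00363636 ms; sum = 0.0144902 ms.
Propagation delays (d/s per hop): 0.0683333, 1.2, 34.5178 ms; sum = 35.7861 ms.
Processing at 2 router(s): 2 × 2.4 ms = 4.8 ms.
End-to-end = 40.6 ms.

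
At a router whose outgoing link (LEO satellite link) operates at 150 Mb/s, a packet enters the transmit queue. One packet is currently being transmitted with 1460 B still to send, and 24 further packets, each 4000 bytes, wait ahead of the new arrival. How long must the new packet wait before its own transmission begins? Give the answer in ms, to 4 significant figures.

5.198 ms

Each queued packet: L/R = 32000/150000000 = 0.213333 ms.
24 queued → 5.12 ms.
Plus remaining 11680 bits of current packet: 0.0778667 ms.
Queuing delay = 5.198 ms.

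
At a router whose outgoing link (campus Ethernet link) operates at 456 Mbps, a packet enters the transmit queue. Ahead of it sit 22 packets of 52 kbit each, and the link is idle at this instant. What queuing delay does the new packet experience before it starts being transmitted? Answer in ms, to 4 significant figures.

2.509 ms

Each queued packet: L/R = 52000/456000000 = 0.114035 ms.
22 queued → 2.50877 ms.
Queuing delay = 2.509 ms.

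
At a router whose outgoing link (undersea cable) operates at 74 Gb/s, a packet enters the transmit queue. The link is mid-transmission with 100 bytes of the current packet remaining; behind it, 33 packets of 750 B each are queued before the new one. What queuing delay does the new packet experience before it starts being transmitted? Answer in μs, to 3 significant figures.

2.69 μs

Each queued packet: L/R = 6000/74000000000 = 0.0810811 μs.
33 queued → 2.67568 μs.
Plus remaining 800 bits of current packet: 0.0108108 μs.
Queuing delay = 2.69 μs.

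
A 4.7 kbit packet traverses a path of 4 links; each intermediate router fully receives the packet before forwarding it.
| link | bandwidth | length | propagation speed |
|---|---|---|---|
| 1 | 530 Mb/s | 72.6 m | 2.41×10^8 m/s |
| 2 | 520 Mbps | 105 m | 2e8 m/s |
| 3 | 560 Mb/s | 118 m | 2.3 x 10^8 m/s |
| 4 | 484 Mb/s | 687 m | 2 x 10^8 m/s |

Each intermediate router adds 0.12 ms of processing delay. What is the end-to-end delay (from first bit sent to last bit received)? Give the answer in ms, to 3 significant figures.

L = 4700 bits.
Transmission delays (L/R per hop): 0.00886792, 0.00903846, 0.00839286, 0.00971074 ms; sum = 0.03601 ms.
Propagation delays (d/s per hop): 0.000301245, 0.000525, 0.000513043, 0.003435 ms; sum = 0.00477429 ms.
Processing at 3 router(s): 3 × 0.12 ms = 0.36 ms.
End-to-end = 0.401 ms.

0.401 ms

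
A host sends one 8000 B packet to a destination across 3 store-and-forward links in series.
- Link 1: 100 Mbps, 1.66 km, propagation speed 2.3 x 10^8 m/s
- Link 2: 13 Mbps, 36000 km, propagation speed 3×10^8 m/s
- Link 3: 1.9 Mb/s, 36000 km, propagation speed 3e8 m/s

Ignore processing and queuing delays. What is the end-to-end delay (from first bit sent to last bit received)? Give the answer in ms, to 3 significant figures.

L = 8000 × 8 = 64000 bits.
Transmission delays (L/R per hop): 0.64, 4.92308, 33.6842 ms; sum = 39.2473 ms.
Propagation delays (d/s per hop): 0.00721739, 120, 120 ms; sum = 240.007 ms.
End-to-end = 279 ms.

279 ms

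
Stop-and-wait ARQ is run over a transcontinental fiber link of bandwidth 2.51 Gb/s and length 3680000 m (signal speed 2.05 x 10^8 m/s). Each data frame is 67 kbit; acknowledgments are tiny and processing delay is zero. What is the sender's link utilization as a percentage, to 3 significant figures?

t_tx = L/R = 67000/2510000000 = 2.66932e-05 s.
t_prop = 3680000/2.05e+08 = 0.0179512 s; RTT = 0.0359024 s.
Cycle = t_tx + RTT = 0.0359291 s.
Utilization = t_tx / cycle = 2.66932e-05/0.0359291 = 0.0743 %.

0.0743 %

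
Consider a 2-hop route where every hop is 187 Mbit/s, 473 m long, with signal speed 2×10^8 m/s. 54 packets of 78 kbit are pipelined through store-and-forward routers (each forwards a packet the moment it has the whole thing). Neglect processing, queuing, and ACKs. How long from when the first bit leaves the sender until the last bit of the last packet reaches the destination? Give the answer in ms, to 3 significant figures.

22.9 ms

Per-hop transmission t_tx = L/R = 78000/187000000 = 0.417112 ms.
Per-hop propagation t_prop = 473/200000000 = 0.002365 ms.
Pipeline fill: first packet needs 2·t_tx to clear all hops; remaining 53 packets each add one t_tx.
Total = (2+54-1)·t_tx + 2·t_prop = 55·0.417112 + 2·0.002365 = 22.9 ms.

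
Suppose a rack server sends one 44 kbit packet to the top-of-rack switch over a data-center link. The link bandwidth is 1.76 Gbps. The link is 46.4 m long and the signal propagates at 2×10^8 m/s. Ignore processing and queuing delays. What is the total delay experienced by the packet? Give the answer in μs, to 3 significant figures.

25.2 μs

L = 44000 bits.
Transmission delay = L/R = 44000 / 1760000000 = 25 μs.
Propagation delay = d/s = 46.4 m / 200000000 m/s = 0.232 μs.
Total = 25.2 μs.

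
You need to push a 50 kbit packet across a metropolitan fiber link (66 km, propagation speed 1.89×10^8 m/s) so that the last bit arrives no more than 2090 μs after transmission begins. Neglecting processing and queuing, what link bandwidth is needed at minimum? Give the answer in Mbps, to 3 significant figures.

Propagation delay = 66000 / 189000000 = 349.206 μs.
Transmission budget = 2090 − 349.206 = 1740.79 μs.
R ≥ L / t_tx = 50000 bits / 0.00174079 s = 28.7 Mbps.

28.7 Mbps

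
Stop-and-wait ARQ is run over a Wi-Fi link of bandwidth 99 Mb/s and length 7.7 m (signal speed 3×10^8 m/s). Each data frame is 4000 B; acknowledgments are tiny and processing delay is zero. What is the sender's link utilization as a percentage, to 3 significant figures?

t_tx = L/R = 32000/99000000 = 0.000323232 s.
t_prop = 7.7/300000000 = 2.56667e-08 s; RTT = 5.13333e-08 s.
Cycle = t_tx + RTT = 0.000323284 s.
Utilization = t_tx / cycle = 0.000323232/0.000323284 = 100 %.

100 %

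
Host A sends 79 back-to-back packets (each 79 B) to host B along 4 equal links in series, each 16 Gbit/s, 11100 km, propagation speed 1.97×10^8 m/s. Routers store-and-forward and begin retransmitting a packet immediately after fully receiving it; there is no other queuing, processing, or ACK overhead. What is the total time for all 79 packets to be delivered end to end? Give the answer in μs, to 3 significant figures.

225000 μs

Per-hop transmission t_tx = L/R = 632/16000000000 = 0.0395 μs.
Per-hop propagation t_prop = 11100000/197000000 = 56345.2 μs.
Pipeline fill: first packet needs 4·t_tx to clear all hops; remaining 78 packets each add one t_tx.
Total = (4+79-1)·t_tx + 4·t_prop = 82·0.0395 + 4·56345.2 = 225000 μs.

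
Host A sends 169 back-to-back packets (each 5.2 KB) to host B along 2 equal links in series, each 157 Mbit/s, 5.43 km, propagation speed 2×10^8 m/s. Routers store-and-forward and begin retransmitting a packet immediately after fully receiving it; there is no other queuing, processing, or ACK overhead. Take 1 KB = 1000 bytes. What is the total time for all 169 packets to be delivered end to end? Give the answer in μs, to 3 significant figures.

Per-hop transmission t_tx = L/R = 41600/157000000 = 264.968 μs.
Per-hop propagation t_prop = 5430/200000000 = 27.15 μs.
Pipeline fill: first packet needs 2·t_tx to clear all hops; remaining 168 packets each add one t_tx.
Total = (2+169-1)·t_tx + 2·t_prop = 170·264.968 + 2·27.15 = 45100 μs.

45100 μs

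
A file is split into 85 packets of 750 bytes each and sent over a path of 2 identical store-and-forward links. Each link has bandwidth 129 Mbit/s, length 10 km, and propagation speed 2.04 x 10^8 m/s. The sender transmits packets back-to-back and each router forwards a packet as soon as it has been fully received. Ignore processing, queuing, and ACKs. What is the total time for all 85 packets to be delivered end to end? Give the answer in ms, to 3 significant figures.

Per-hop transmission t_tx = L/R = 6000/129000000 = 0.0465116 ms.
Per-hop propagation t_prop = 10000/204000000 = 0.0490196 ms.
Pipeline fill: first packet needs 2·t_tx to clear all hops; remaining 84 packets each add one t_tx.
Total = (2+85-1)·t_tx + 2·t_prop = 86·0.0465116 + 2·0.0490196 = 4.10 ms.

4.10 ms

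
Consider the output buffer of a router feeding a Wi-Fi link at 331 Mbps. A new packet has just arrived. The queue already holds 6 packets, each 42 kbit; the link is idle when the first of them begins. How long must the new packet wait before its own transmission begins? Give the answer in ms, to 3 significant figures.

Each queued packet: L/R = 42000/331000000 = 0.126888 ms.
6 queued → 0.761329 ms.
Queuing delay = 0.761 ms.

0.761 ms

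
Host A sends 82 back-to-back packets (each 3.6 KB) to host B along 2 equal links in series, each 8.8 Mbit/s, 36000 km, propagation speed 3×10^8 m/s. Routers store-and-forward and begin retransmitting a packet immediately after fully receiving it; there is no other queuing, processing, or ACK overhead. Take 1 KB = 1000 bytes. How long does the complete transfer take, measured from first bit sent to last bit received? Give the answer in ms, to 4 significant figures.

Per-hop transmission t_tx = L/R = 28800/8800000 = 3.27273 ms.
Per-hop propagation t_prop = 36000000/300000000 = 120 ms.
Pipeline fill: first packet needs 2·t_tx to clear all hops; remaining 81 packets each add one t_tx.
Total = (2+82-1)·t_tx + 2·t_prop = 83·3.27273 + 2·120 = 511.6 ms.

511.6 ms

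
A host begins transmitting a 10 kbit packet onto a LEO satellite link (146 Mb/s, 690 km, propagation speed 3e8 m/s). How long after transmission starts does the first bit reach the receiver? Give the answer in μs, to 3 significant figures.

First bit experiences only propagation delay: d/s = 690000/300000000 = 2300 μs.

2300 μs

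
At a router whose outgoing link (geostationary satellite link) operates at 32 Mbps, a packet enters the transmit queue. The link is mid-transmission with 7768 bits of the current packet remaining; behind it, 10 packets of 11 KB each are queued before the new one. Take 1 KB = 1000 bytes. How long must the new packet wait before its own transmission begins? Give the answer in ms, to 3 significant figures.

Each queued packet: L/R = 88000/32000000 = 2.75 ms.
10 queued → 27.5 ms.
Plus remaining 7768 bits of current packet: 0.24275 ms.
Queuing delay = 27.7 ms.

27.7 ms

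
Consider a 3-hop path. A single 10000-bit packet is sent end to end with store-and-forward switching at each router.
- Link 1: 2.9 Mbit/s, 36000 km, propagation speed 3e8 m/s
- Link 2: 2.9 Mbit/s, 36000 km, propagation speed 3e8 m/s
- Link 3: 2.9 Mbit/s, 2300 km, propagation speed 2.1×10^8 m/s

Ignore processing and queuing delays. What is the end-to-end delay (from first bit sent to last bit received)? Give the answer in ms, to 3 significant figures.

Transmission delay per hop = L/R = 10000/2900000 = 3.44828 ms; 3 hops → 10.3448 ms.
Propagation delays (d/s per hop): 120, 120, 10.9524 ms; sum = 250.952 ms.
End-to-end = 261 ms.

261 ms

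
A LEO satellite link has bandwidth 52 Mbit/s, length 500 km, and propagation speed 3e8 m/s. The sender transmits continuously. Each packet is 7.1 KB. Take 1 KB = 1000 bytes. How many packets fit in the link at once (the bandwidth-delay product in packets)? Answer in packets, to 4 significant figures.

Propagation delay = 500000 / 300000000 = 0.00166667 s.
BDP = R × t_prop = 52000000 × 0.00166667 = 86666.7 bits.
In packets of 56800 bits: 1.526 packets.

1.526 packets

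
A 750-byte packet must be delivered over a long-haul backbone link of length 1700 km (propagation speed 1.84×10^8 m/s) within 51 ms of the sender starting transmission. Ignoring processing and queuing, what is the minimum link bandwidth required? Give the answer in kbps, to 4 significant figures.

143.7 kbps

L = 6000 bits.
Propagation delay = 1700000 / 184000000 = 9.23913 ms.
Transmission budget = 51 − 9.23913 = 41.7609 ms.
R ≥ L / t_tx = 6000 bits / 0.0417609 s = 143.7 kbps.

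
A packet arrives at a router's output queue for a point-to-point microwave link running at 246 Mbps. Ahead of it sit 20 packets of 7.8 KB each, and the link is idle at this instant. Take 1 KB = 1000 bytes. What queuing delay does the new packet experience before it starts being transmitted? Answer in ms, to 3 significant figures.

Each queued packet: L/R = 62400/246000000 = 0.253659 ms.
20 queued → 5.07317 ms.
Queuing delay = 5.07 ms.

5.07 ms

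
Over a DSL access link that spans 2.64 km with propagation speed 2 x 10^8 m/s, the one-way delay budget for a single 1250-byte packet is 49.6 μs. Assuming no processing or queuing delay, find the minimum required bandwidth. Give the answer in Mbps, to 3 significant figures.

275 Mbps

L = 10000 bits.
Propagation delay = 2640 / 200000000 = 13.2 μs.
Transmission budget = 49.6 − 13.2 = 36.4 μs.
R ≥ L / t_tx = 10000 bits / 3.64e-05 s = 275 Mbps.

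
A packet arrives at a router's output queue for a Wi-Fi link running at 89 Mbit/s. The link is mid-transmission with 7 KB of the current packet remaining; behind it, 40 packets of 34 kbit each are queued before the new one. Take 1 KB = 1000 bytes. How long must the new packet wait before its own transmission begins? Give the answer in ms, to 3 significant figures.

Each queued packet: L/R = 34000/89000000 = 0.382022 ms.
40 queued → 15.2809 ms.
Plus remaining 56000 bits of current packet: 0.629213 ms.
Queuing delay = 15.9 ms.

15.9 ms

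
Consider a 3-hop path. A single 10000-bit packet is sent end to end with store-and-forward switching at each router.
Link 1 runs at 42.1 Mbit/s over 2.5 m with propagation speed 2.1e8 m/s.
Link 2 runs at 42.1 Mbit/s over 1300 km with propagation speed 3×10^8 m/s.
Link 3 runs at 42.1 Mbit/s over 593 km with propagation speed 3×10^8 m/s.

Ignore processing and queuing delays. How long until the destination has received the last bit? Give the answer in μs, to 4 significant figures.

7023 μs

Transmission delay per hop = L/R = 10000/42100000 = 237.53 μs; 3 hops → 712.589 μs.
Propagation delays (d/s per hop): 0.0119048, 4333.33, 1976.67 μs; sum = 6310.01 μs.
End-to-end = 7023 μs.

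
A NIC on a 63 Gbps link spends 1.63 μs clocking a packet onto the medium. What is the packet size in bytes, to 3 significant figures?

L = R × t_tx = 63000000000 b/s × 1.63e-06 s = 102690 bits.
In bytes: 102690 / 8 = 12800 bytes.

12800 bytes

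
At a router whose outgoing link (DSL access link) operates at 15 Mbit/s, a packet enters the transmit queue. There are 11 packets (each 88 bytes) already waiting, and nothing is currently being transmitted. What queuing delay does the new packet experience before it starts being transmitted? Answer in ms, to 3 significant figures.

0.516 ms

Each queued packet: L/R = 704/15000000 = 0.0469333 ms.
11 queued → 0.516267 ms.
Queuing delay = 0.516 ms.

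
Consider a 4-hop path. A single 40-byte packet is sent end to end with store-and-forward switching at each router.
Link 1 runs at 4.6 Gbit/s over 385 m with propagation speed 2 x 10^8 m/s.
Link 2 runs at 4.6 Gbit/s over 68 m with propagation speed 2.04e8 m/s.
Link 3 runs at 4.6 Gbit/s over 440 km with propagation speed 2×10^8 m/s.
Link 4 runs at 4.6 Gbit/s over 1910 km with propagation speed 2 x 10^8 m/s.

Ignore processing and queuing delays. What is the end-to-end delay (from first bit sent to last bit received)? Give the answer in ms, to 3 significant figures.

11.8 ms

L = 40 × 8 = 320 bits.
Transmission delay per hop = L/R = 320/4600000000 = 6.95652e-05 ms; 4 hops → 0.000278261 ms.
Propagation delays (d/s per hop): 0.001925, 0.000333333, 2.2, 9.55 ms; sum = 11.7523 ms.
End-to-end = 11.8 ms.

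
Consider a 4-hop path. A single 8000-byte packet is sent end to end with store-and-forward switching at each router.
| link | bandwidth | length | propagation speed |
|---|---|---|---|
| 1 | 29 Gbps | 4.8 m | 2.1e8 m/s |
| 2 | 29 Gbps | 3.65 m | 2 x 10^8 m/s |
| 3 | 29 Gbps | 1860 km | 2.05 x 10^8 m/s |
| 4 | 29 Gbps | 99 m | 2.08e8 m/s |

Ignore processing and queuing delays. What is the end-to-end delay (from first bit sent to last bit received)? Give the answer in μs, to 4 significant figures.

L = 8000 × 8 = 64000 bits.
Transmission delay per hop = L/R = 64000/29000000000 = 2.2069 μs; 4 hops → 8.82759 μs.
Propagation delays (d/s per hop): 0.0228571, 0.01825, 9073.17, 0.475962 μs; sum = 9073.69 μs.
End-to-end = 9083 μs.

9083 μs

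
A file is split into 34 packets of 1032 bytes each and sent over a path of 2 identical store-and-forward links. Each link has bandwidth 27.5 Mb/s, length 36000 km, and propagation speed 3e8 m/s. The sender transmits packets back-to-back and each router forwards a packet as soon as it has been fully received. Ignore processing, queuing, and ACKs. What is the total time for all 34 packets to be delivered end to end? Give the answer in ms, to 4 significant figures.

250.5 ms

Per-hop transmission t_tx = L/R = 8256/27500000 = 0.300218 ms.
Per-hop propagation t_prop = 36000000/300000000 = 120 ms.
Pipeline fill: first packet needs 2·t_tx to clear all hops; remaining 33 packets each add one t_tx.
Total = (2+34-1)·t_tx + 2·t_prop = 35·0.300218 + 2·120 = 250.5 ms.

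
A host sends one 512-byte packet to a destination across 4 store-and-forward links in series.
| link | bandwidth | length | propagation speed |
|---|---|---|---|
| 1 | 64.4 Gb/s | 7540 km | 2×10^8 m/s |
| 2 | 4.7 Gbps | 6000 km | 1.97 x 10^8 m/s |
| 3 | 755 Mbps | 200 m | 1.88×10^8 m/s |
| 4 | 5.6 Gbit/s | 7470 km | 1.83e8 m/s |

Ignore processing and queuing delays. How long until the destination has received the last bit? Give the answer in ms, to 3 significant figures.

L = 512 × 8 = 4096 bits.
Transmission delays (L/R per hop): 6.36025e-05, 0.000871489, 0.00542517, 0.000731429 ms; sum = 0.00709169 ms.
Propagation delays (d/s per hop): 37.7, 30.4569, 0.00106383, 40.8197 ms; sum = 108.978 ms.
End-to-end = 109 ms.

109 ms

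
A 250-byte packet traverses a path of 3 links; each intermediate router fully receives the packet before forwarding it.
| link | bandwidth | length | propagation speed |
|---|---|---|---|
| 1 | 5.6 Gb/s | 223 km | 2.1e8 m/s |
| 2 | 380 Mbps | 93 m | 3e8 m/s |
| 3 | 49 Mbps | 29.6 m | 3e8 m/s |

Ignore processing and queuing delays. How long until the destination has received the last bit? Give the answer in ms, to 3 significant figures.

1.11 ms

L = 250 × 8 = 2000 bits.
Transmission delays (L/R per hop): 0.000357143, 0.00526316, 0.0408163 ms; sum = 0.0464366 ms.
Propagation delays (d/s per hop): 1.0619, 0.00031, 9.86667e-05 ms; sum = 1.06231 ms.
End-to-end = 1.11 ms.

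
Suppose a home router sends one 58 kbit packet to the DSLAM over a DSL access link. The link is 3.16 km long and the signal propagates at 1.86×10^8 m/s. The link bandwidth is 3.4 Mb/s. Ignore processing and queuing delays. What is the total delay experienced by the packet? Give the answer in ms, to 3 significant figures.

L = 58000 bits.
Transmission delay = L/R = 58000 / 3400000 = 17.0588 ms.
Propagation delay = d/s = 3160 m / 186000000 m/s = 0.0169892 ms.
Total = 17.1 ms.

17.1 ms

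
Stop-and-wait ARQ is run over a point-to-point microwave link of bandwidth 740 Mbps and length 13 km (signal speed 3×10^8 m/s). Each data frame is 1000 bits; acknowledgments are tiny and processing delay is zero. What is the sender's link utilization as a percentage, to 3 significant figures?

1.54 %

t_tx = L/R = 1000/740000000 = 1.35135e-06 s.
t_prop = 13000/300000000 = 4.33333e-05 s; RTT = 8.66667e-05 s.
Cycle = t_tx + RTT = 8.8018e-05 s.
Utilization = t_tx / cycle = 1.35135e-06/8.8018e-05 = 1.54 %.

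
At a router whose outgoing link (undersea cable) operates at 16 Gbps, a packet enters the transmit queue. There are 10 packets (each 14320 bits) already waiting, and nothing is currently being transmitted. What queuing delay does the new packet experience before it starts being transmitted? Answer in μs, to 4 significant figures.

Each queued packet: L/R = 14320/16000000000 = 0.895 μs.
10 queued → 8.95 μs.
Queuing delay = 8.950 μs.

8.950 μs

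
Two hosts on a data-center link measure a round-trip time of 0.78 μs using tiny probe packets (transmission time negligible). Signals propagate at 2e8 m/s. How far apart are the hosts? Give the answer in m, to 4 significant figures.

78.00 m

One-way propagation = RTT/2 = 0.39 μs.
d = s × t = 200000000 × 3.9e-07 = 78.00 m.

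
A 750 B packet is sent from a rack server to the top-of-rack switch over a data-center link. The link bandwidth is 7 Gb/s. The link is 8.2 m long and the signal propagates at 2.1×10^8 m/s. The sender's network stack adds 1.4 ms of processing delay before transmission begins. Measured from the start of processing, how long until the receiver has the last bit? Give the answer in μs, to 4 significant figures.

1401 μs

L = 750 × 8 = 6000 bits.
Transmission delay = L/R = 6000 / 7000000000 = 0.857143 μs.
Propagation delay = d/s = 8.2 m / 210000000 m/s = 0.0390476 μs.
Plus processing delay 1.4 ms = 1400 μs.
Total = 1401 μs.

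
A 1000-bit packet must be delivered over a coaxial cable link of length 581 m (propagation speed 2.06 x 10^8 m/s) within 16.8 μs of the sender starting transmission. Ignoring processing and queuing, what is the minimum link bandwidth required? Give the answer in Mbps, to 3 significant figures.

71.5 Mbps

Propagation delay = 581 / 206000000 = 2.82039 μs.
Transmission budget = 16.8 − 2.82039 = 13.9796 μs.
R ≥ L / t_tx = 1000 bits / 1.39796e-05 s = 71.5 Mbps.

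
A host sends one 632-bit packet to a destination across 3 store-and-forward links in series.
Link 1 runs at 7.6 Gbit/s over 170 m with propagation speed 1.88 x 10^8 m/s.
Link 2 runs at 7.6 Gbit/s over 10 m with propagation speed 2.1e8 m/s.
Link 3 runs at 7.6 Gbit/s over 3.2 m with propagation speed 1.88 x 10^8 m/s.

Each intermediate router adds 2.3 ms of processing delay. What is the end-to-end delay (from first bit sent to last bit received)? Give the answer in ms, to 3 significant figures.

Transmission delay per hop = L/R = 632/7600000000 = 8.31579e-05 ms; 3 hops → 0.000249474 ms.
Propagation delays (d/s per hop): 0.000904255, 4.7619e-05, 1.70213e-05 ms; sum = 0.000968896 ms.
Processing at 2 router(s): 2 × 2.3 ms = 4.6 ms.
End-to-end = 4.60 ms.

4.60 ms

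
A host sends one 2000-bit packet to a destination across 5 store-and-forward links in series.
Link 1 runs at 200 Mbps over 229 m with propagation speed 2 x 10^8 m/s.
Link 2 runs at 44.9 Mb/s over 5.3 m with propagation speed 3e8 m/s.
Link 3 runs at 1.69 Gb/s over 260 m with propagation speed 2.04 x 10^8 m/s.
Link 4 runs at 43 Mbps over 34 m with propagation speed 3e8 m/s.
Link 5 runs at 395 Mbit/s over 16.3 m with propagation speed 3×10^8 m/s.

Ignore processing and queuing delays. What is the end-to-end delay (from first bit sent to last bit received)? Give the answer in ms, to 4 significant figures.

0.1099 ms

Transmission delays (L/R per hop): 0.01, 0.0445434, 0.00118343, 0.0465116, 0.00506329 ms; sum = 0.107302 ms.
Propagation delays (d/s per hop): 0.001145, 1.76667e-05, 0.00127451, 0.000113333, 5.43333e-05 ms; sum = 0.00260484 ms.
End-to-end = 0.1099 ms.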